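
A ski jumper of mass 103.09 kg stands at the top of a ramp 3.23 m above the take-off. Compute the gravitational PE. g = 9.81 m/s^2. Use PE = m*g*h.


PE = m * g * h
PE = 103.09 * 9.81 * 3.23
PE = 1011.3129 * 3.23 = 3266.5407 J

3266.5407 J


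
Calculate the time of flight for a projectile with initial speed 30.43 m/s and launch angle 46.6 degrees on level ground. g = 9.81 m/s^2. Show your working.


T = 2*v*sin(theta)/g
sin(theta) = sin(46.6 deg) = 0.7266
T = 2*30.43*0.7266 / 9.81
T = 44.2193 / 9.81 = 4.5076 s

4.5076 s


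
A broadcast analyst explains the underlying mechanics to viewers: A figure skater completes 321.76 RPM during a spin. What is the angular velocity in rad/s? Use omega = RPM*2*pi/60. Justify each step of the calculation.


omega = RPM * 2 * pi / 60
omega = 321.76 * 2 * 3.14159 / 60
omega = 2021.6777 / 60 = 33.6946 rad/s

33.6946 rad/s


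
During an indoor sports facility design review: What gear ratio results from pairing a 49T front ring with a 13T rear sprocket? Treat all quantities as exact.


GR = front_teeth / rear_teeth
GR = 49 / 13
GR = 3.7692

3.7692


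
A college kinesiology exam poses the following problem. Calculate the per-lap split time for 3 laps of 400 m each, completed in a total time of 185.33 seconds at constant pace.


Split time = total_time / n_laps = 185.33 / 3
Split time = 61.7767 s per lap

61.7767 s


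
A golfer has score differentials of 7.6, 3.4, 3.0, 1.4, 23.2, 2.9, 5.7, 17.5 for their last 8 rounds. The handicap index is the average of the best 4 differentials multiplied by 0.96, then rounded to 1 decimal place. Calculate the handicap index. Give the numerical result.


All differentials: 7.6, 3.4, 3.0, 1.4, 23.2, 2.9, 5.7, 17.5
Sorted: 1.4, 2.9, 3.0, 3.4, 5.7, 7.6, 17.5, 23.2
Best 4: 1.4, 2.9, 3.0, 3.4
Average of best = 10.7 / 4 = 2.675
Raw index = 2.675 * 0.96 = 2.568
Handicap index = round(2.568, 1) = 2.6

2.6


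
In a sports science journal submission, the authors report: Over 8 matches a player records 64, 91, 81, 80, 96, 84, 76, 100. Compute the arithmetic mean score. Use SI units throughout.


Average = sum / n
Sum = 672
Average = 672 / 8 = 84

84


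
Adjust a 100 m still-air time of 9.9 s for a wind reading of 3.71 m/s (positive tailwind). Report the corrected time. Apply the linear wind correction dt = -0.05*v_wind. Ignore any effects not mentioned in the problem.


dt = -0.05 * v_wind = -0.05 * 3.71 = -0.1855 s
t_corrected = t_still + dt = 9.9 + (-0.1855)
t_corrected = 9.7145 s

9.7145 s


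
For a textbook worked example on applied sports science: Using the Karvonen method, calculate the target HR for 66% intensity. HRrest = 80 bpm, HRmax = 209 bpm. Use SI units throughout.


Target = HRrest + pct*(HRmax - HRrest)
Heart rate reserve = HRmax - HRrest = 209 - 80 = 129 bpm
Fraction = 66% = 0.66
Target = 80 + 0.66 * 129
Target = 80 + 85.14 = 165.14 bpm

165.14 bpm


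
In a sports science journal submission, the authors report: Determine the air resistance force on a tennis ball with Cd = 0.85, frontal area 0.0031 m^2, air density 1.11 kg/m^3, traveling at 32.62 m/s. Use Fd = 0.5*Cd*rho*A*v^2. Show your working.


Fd = 0.5 * Cd * rho * A * v^2
Fd = 0.5 * 0.85 * 1.11 * 0.0031 * 32.62^2
v^2 = 1064.0644
Fd = 0.5 * 0.85 * 1.11 * 0.0031 * 1064.0644 = 1.5561 N

1.5561 N


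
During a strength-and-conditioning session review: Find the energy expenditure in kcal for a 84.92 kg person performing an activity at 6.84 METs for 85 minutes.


kcal = MET * mass * time_hr
Convert time: 85 min = 1.4167 hr
kcal = 6.84 * 84.92 * 1.4167
kcal = 822.8748 kcal

822.8748 kcal


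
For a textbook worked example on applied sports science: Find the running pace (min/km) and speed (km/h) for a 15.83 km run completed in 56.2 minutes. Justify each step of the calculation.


Pace = time / distance = 56.2 min / 15.83 km = 3.5502 min/km
Speed = distance / time_in_hours = 15.83 / 0.9367 hr
Speed = 16.9004 km/h

3.5502 min/km, 16.9004 km/h


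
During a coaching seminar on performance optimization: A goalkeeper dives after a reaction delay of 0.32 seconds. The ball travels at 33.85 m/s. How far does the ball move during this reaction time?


d = v * t
d = 33.85 * 0.32
d = 10.832 m

10.832 m


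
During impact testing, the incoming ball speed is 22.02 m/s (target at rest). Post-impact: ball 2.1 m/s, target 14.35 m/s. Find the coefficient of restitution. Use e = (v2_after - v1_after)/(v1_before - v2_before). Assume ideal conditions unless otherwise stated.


e = (v2_after - v1_after) / (v1_before - v2_before)
Numerator = 14.35 - 2.1 = 12.25
Denominator = 22.02 - 0 = 22.02
e = 12.25 / 22.02 = 0.5563

0.5563


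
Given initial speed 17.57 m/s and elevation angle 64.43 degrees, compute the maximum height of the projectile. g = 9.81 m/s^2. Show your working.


H = (v*sin(theta))^2 / (2*g)
vy = v*sin(theta) = 17.57 * sin(64.43 deg) = 15.8492 m/s
H = vy^2 / (2*g) = 251.1962 / (2*9.81)
H = 251.1962 / 19.62 = 12.8031 m

12.8031 m


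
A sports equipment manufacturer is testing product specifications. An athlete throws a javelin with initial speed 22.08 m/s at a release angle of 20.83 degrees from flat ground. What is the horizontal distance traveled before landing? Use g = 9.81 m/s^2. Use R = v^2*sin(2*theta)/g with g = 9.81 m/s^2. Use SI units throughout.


R = v^2 * sin(2*theta) / g
Convert angle to radians: theta = 20.83 deg = 0.3636 rad
sin(2*theta) = sin(0.7271) = 0.6647
R = 22.08^2 * 0.6647 / 9.81
R = 487.5264 * 0.6647 / 9.81 = 33.034 m

33.034 m


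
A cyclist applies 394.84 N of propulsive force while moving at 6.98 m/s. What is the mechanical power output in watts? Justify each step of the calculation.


P = F * v
P = 394.84 * 6.98
P = 2755.9832 W

2755.9832 W


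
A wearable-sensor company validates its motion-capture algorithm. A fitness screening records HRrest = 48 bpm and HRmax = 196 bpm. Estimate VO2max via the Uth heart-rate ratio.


VO2max = 15.3 * HRmax / HRrest
VO2max = 15.3 * 196 / 48
VO2max = 2998.8 / 48 = 62.475 mL/kg/min

62.475 mL/kg/min


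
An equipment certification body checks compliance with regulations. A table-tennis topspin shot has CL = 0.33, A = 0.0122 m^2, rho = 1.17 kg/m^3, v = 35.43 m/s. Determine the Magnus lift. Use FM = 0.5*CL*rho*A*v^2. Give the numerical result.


FM = 0.5 * CL * rho * A * v^2
FM = 0.5 * 0.33 * 1.17 * 0.0122 * 35.43^2
v^2 = 1255.2849
FM = 0.5 * 0.33 * 1.17 * 0.0122 * 1255.2849 = 2.9565 N

2.9565 N


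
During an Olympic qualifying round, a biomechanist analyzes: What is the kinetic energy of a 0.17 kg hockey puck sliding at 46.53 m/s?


KE = 0.5 * m * v^2
KE = 0.5 * 0.17 * 46.53^2
KE = 0.5 * 0.17 * 2165.0409 = 184.0285 J

184.0285 J


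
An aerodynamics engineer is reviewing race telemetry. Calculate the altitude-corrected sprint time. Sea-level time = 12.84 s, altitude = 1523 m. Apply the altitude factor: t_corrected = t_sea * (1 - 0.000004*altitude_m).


Correction factor = 1 - 0.000004 * 1523 = 0.993908
t_corrected = t_sea * factor = 12.84 * 0.993908
t_corrected = 12.7618 s

12.7618 s


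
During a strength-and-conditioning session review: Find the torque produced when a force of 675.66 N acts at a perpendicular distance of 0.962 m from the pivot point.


tau = F * d
tau = 675.66 * 0.962
tau = 649.9849 N*m

649.9849 N*m


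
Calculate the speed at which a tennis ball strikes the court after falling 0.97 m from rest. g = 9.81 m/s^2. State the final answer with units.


v = sqrt(2 * g * h)
v = sqrt(2 * 9.81 * 0.97)
v = sqrt(19.0314) = 4.3625 m/s

4.3625 m/s


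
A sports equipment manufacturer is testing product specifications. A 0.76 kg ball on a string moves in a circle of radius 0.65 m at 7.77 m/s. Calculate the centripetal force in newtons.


Fc = m * v^2 / r
v^2 = 7.77^2 = 60.3729
Fc = 0.76 * 60.3729 / 0.65
Fc = 45.8834 / 0.65 = 70.5899 N

70.5899 N


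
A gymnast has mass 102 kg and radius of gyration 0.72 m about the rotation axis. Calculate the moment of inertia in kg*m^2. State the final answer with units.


I = m * k^2
I = 102 * 0.72^2
I = 102 * 0.5184 = 52.8768 kg*m^2

52.8768 kg*m^2


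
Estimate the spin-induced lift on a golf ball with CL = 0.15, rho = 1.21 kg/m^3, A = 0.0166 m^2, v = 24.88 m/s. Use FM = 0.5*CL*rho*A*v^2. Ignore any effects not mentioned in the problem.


FM = 0.5 * CL * rho * A * v^2
FM = 0.5 * 0.15 * 1.21 * 0.0166 * 24.88^2
v^2 = 619.0144
FM = 0.5 * 0.15 * 1.21 * 0.0166 * 619.0144 = 0.9325 N

0.9325 N


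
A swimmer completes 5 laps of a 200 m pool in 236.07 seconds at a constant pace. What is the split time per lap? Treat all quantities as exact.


Split time = total_time / n_laps = 236.07 / 5
Split time = 47.214 s per lap

47.214 s


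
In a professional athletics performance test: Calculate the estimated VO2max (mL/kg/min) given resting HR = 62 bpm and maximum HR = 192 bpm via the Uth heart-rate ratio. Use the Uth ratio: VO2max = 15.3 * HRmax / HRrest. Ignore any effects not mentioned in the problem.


VO2max = 15.3 * HRmax / HRrest
VO2max = 15.3 * 192 / 62
VO2max = 2937.6 / 62 = 47.3806 mL/kg/min

47.3806 mL/kg/min


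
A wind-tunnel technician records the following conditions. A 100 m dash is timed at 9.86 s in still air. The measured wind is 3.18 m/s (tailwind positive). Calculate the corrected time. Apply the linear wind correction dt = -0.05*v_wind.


dt = -0.05 * v_wind = -0.05 * 3.18 = -0.159 s
t_corrected = t_still + dt = 9.86 + (-0.159)
t_corrected = 9.701 s

9.701 s


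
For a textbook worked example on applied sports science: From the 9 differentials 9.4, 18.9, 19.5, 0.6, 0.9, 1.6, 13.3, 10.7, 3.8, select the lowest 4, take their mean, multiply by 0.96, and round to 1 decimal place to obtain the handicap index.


All differentials: 9.4, 18.9, 19.5, 0.6, 0.9, 1.6, 13.3, 10.7, 3.8
Sorted: 0.6, 0.9, 1.6, 3.8, 9.4, 10.7, 13.3, 18.9, 19.5
Best 4: 0.6, 0.9, 1.6, 3.8
Average of best = 6.9 / 4 = 1.725
Raw index = 1.725 * 0.96 = 1.656
Handicap index = round(1.656, 1) = 1.7

1.7


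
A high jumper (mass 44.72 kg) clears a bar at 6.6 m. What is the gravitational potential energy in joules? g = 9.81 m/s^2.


PE = m * g * h
PE = 44.72 * 9.81 * 6.6
PE = 438.7032 * 6.6 = 2895.4411 J

2895.4411 J


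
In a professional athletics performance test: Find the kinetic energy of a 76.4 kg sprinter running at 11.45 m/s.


KE = 0.5 * m * v^2
KE = 0.5 * 76.4 * 11.45^2
KE = 0.5 * 76.4 * 131.1025 = 5008.1155 J

5008.1155 J


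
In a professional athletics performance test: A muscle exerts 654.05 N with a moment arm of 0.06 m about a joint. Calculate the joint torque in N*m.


tau = F * d
tau = 654.05 * 0.06
tau = 39.243 N*m

39.243 N*m


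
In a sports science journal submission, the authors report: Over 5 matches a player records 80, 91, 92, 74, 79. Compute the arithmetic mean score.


Average = sum / n
Sum = 416
Average = 416 / 5 = 83.2

83.2


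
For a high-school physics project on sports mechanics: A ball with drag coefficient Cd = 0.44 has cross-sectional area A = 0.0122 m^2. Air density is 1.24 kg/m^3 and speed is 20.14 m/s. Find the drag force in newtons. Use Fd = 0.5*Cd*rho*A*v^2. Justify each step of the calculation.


Fd = 0.5 * Cd * rho * A * v^2
Fd = 0.5 * 0.44 * 1.24 * 0.0122 * 20.14^2
v^2 = 405.6196
Fd = 0.5 * 0.44 * 1.24 * 0.0122 * 405.6196 = 1.35 N

1.35 N


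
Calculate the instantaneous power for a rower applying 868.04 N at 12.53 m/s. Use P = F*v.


P = F * v
P = 868.04 * 12.53
P = 10876.5412 W

10876.5412 W


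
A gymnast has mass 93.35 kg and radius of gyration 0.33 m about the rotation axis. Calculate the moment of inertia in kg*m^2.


I = m * k^2
I = 93.35 * 0.33^2
I = 93.35 * 0.1089 = 10.1658 kg*m^2

10.1658 kg*m^2


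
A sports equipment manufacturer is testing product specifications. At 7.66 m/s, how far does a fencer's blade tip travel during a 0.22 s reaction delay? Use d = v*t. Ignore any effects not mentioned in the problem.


d = v * t
d = 7.66 * 0.22
d = 1.6852 m

1.6852 m


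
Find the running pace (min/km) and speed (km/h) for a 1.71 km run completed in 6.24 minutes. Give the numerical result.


Pace = time / distance = 6.24 min / 1.71 km = 3.6491 min/km
Speed = distance / time_in_hours = 1.71 / 0.104 hr
Speed = 16.4423 km/h

3.6491 min/km, 16.4423 km/h


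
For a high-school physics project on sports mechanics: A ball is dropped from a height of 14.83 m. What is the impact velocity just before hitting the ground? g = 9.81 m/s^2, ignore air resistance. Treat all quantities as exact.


v = sqrt(2 * g * h)
v = sqrt(2 * 9.81 * 14.83)
v = sqrt(290.9646) = 17.0577 m/s

17.0577 m/s


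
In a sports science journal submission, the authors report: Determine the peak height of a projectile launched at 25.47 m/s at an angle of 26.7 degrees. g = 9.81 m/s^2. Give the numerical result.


H = (v*sin(theta))^2 / (2*g)
vy = v*sin(theta) = 25.47 * sin(26.7 deg) = 11.4442 m/s
H = vy^2 / (2*g) = 130.9687 / (2*9.81)
H = 130.9687 / 19.62 = 6.6753 m

6.6753 m


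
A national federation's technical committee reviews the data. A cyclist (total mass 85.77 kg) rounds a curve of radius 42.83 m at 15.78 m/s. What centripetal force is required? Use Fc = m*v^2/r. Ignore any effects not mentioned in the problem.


Fc = m * v^2 / r
v^2 = 15.78^2 = 249.0084
Fc = 85.77 * 249.0084 / 42.83
Fc = 21357.4505 / 42.83 = 498.6563 N

498.6563 N


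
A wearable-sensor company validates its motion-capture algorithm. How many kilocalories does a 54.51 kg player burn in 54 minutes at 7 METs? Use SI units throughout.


kcal = MET * mass * time_hr
Convert time: 54 min = 0.9 hr
kcal = 7 * 54.51 * 0.9
kcal = 343.413 kcal

343.413 kcal


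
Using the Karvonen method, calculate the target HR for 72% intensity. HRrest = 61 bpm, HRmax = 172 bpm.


Target = HRrest + pct*(HRmax - HRrest)
Heart rate reserve = HRmax - HRrest = 172 - 61 = 111 bpm
Fraction = 72% = 0.72
Target = 61 + 0.72 * 111
Target = 61 + 79.92 = 140.92 bpm

140.92 bpm


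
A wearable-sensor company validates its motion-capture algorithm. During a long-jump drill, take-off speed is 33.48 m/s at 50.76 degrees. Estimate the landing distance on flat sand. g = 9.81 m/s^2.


R = v^2 * sin(2*theta) / g
Convert angle to radians: theta = 50.76 deg = 0.8859 rad
sin(2*theta) = sin(1.7719) = 0.9799
R = 33.48^2 * 0.9799 / 9.81
R = 1120.9104 * 0.9799 / 9.81 = 111.9602 m

111.9602 m


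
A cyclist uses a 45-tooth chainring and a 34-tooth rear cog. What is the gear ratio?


GR = front_teeth / rear_teeth
GR = 45 / 34
GR = 1.3235

1.3235


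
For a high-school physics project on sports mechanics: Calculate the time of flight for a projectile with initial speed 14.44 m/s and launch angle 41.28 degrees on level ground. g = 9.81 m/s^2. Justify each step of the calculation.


T = 2*v*sin(theta)/g
sin(theta) = sin(41.28 deg) = 0.6597
T = 2*14.44*0.6597 / 9.81
T = 19.0533 / 9.81 = 1.9422 s

1.9422 s


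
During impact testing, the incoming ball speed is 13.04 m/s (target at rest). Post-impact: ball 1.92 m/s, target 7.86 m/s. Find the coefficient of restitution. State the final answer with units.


e = (v2_after - v1_after) / (v1_before - v2_before)
Numerator = 7.86 - 1.92 = 5.94
Denominator = 13.04 - 0 = 13.04
e = 5.94 / 13.04 = 0.4555

0.4555


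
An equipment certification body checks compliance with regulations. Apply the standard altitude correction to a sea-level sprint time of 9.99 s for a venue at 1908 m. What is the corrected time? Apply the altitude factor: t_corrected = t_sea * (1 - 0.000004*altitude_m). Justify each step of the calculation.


Correction factor = 1 - 0.000004 * 1908 = 0.992368
t_corrected = t_sea * factor = 9.99 * 0.992368
t_corrected = 9.9138 s

9.9138 s


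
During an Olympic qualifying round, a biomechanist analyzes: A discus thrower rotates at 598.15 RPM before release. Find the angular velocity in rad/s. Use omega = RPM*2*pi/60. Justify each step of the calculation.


omega = RPM * 2 * pi / 60
omega = 598.15 * 2 * 3.14159 / 60
omega = 3758.2873 / 60 = 62.6381 rad/s

62.6381 rad/s


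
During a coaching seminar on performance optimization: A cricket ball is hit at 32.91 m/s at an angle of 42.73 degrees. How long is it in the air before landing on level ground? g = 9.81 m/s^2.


T = 2*v*sin(theta)/g
sin(theta) = sin(42.73 deg) = 0.6785
T = 2*32.91*0.6785 / 9.81
T = 44.6618 / 9.81 = 4.5527 s

4.5527 s


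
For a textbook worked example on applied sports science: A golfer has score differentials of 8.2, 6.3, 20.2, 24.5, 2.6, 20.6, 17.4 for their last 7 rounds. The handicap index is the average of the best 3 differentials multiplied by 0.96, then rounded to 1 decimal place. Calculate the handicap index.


All differentials: 8.2, 6.3, 20.2, 24.5, 2.6, 20.6, 17.4
Sorted: 2.6, 6.3, 8.2, 17.4, 20.2, 20.6, 24.5
Best 3: 2.6, 6.3, 8.2
Average of best = 17.1 / 3 = 5.7
Raw index = 5.7 * 0.96 = 5.472
Handicap index = round(5.472, 1) = 5.5

5.5


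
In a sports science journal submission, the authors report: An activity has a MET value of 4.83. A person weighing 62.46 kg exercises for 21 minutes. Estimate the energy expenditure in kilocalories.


kcal = MET * mass * time_hr
Convert time: 21 min = 0.35 hr
kcal = 4.83 * 62.46 * 0.35
kcal = 105.5886 kcal

105.5886 kcal


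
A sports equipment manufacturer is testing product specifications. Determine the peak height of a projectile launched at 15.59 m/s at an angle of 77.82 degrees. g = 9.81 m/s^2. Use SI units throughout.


H = (v*sin(theta))^2 / (2*g)
vy = v*sin(theta) = 15.59 * sin(77.82 deg) = 15.2391 m/s
H = vy^2 / (2*g) = 232.229 / (2*9.81)
H = 232.229 / 19.62 = 11.8363 m

11.8363 m


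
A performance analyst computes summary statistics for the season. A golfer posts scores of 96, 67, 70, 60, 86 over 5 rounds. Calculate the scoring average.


Average = sum / n
Sum = 379
Average = 379 / 5 = 75.8

75.8


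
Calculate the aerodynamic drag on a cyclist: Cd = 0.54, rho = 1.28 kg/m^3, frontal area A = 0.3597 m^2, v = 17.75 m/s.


Fd = 0.5 * Cd * rho * A * v^2
Fd = 0.5 * 0.54 * 1.28 * 0.3597 * 17.75^2
v^2 = 315.0625
Fd = 0.5 * 0.54 * 1.28 * 0.3597 * 315.0625 = 39.1662 N

39.1662 N


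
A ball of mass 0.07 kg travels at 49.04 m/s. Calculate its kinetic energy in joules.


KE = 0.5 * m * v^2
KE = 0.5 * 0.07 * 49.04^2
KE = 0.5 * 0.07 * 2404.9216 = 84.1723 J

84.1723 J


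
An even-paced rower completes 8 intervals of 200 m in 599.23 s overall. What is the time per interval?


Split time = total_time / n_laps = 599.23 / 8
Split time = 74.9038 s per lap

74.9038 s


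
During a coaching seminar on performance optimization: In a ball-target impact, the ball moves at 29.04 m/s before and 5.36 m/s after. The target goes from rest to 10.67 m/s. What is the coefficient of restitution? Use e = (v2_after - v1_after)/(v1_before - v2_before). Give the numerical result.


e = (v2_after - v1_after) / (v1_before - v2_before)
Numerator = 10.67 - 5.36 = 5.31
Denominator = 29.04 - 0 = 29.04
e = 5.31 / 29.04 = 0.1829

0.1829


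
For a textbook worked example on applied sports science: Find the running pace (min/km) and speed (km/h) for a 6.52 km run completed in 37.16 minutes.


Pace = time / distance = 37.16 min / 6.52 km = 5.6994 min/km
Speed = distance / time_in_hours = 6.52 / 0.6193 hr
Speed = 10.5274 km/h

5.6994 min/km, 10.5274 km/h


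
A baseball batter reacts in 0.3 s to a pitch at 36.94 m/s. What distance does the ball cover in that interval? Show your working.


d = v * t
d = 36.94 * 0.3
d = 11.082 m

11.082 m


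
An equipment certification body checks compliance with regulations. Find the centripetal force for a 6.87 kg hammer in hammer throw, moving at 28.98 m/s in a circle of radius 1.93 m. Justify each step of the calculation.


Fc = m * v^2 / r
v^2 = 28.98^2 = 839.8404
Fc = 6.87 * 839.8404 / 1.93
Fc = 5769.7035 / 1.93 = 2989.4837 N

2989.4837 N


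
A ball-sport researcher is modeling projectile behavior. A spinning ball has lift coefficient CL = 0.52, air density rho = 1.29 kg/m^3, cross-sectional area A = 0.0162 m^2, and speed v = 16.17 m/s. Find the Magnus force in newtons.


FM = 0.5 * CL * rho * A * v^2
FM = 0.5 * 0.52 * 1.29 * 0.0162 * 16.17^2
v^2 = 261.4689
FM = 0.5 * 0.52 * 1.29 * 0.0162 * 261.4689 = 1.4207 N

1.4207 N


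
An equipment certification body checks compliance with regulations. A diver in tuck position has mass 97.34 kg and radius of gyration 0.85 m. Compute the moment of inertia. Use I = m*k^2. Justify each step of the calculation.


I = m * k^2
I = 97.34 * 0.85^2
I = 97.34 * 0.7225 = 70.3281 kg*m^2

70.3281 kg*m^2


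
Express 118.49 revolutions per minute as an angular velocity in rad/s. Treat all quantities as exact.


omega = RPM * 2 * pi / 60
omega = 118.49 * 2 * 3.14159 / 60
omega = 744.4946 / 60 = 12.4082 rad/s

12.4082 rad/s


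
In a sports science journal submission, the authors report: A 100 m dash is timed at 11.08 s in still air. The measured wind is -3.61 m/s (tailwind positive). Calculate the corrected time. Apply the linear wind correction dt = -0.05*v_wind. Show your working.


dt = -0.05 * v_wind = -0.05 * -3.61 = 0.1805 s
t_corrected = t_still + dt = 11.08 + (0.1805)
t_corrected = 11.2605 s

11.2605 s


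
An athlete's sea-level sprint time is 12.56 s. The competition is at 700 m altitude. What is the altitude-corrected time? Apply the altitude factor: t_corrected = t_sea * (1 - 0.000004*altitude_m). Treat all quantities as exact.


Correction factor = 1 - 0.000004 * 700 = 0.9972
t_corrected = t_sea * factor = 12.56 * 0.9972
t_corrected = 12.5248 s

12.5248 s


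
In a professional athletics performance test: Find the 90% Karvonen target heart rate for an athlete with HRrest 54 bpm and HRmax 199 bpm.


Target = HRrest + pct*(HRmax - HRrest)
Heart rate reserve = HRmax - HRrest = 199 - 54 = 145 bpm
Fraction = 90% = 0.9
Target = 54 + 0.9 * 145
Target = 54 + 130.5 = 184.5 bpm

184.5 bpm


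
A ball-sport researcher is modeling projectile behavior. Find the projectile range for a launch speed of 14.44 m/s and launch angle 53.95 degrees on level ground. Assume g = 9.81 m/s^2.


R = v^2 * sin(2*theta) / g
Convert angle to radians: theta = 53.95 deg = 0.9416 rad
sin(2*theta) = sin(1.8832) = 0.9516
R = 14.44^2 * 0.9516 / 9.81
R = 208.5136 * 0.9516 / 9.81 = 20.2263 m

20.2263 m


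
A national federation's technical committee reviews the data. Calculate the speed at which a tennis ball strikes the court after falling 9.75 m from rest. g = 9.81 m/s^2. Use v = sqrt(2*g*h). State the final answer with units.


v = sqrt(2 * g * h)
v = sqrt(2 * 9.81 * 9.75)
v = sqrt(191.295) = 13.8309 m/s

13.8309 m/s


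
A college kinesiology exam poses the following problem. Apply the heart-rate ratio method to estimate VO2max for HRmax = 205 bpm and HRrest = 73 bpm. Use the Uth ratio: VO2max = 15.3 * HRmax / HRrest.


VO2max = 15.3 * HRmax / HRrest
VO2max = 15.3 * 205 / 73
VO2max = 3136.5 / 73 = 42.9658 mL/kg/min

42.9658 mL/kg/min


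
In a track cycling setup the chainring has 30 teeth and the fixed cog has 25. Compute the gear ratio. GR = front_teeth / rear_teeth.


GR = front_teeth / rear_teeth
GR = 30 / 25
GR = 1.2

1.2


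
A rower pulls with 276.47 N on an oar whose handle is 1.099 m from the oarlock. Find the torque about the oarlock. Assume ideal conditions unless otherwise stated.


tau = F * d
tau = 276.47 * 1.099
tau = 303.8405 N*m

303.8405 N*m


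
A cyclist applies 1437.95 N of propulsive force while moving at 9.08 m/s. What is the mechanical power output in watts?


P = F * v
P = 1437.95 * 9.08
P = 13056.586 W

13056.586 W


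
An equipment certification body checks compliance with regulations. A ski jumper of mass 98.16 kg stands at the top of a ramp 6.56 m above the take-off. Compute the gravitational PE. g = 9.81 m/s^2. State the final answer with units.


PE = m * g * h
PE = 98.16 * 9.81 * 6.56
PE = 962.9496 * 6.56 = 6316.9494 J

6316.9494 J


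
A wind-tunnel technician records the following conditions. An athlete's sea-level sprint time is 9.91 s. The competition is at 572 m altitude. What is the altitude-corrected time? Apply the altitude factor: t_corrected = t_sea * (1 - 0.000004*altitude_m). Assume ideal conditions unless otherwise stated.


Correction factor = 1 - 0.000004 * 572 = 0.997712
t_corrected = t_sea * factor = 9.91 * 0.997712
t_corrected = 9.8873 s

9.8873 s


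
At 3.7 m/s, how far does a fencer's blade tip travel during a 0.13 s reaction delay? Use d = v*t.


d = v * t
d = 3.7 * 0.13
d = 0.481 m

0.481 m


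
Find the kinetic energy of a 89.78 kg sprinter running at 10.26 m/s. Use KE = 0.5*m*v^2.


KE = 0.5 * m * v^2
KE = 0.5 * 89.78 * 10.26^2
KE = 0.5 * 89.78 * 105.2676 = 4725.4626 J

4725.4626 J


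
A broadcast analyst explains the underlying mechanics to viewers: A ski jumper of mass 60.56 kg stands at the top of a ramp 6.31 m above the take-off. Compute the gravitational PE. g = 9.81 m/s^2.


PE = m * g * h
PE = 60.56 * 9.81 * 6.31
PE = 594.0936 * 6.31 = 3748.7306 J

3748.7306 J


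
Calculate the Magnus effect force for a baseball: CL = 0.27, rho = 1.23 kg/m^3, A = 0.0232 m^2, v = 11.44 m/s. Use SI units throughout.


FM = 0.5 * CL * rho * A * v^2
FM = 0.5 * 0.27 * 1.23 * 0.0232 * 11.44^2
v^2 = 130.8736
FM = 0.5 * 0.27 * 1.23 * 0.0232 * 130.8736 = 0.5042 N

0.5042 N


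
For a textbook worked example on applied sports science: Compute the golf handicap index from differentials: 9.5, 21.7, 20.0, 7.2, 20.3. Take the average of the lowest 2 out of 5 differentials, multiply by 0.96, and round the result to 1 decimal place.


All differentials: 9.5, 21.7, 20.0, 7.2, 20.3
Sorted: 7.2, 9.5, 20.0, 20.3, 21.7
Best 2: 7.2, 9.5
Average of best = 16.7 / 2 = 8.35
Raw index = 8.35 * 0.96 = 8.016
Handicap index = round(8.016, 1) = 8.0

8.0


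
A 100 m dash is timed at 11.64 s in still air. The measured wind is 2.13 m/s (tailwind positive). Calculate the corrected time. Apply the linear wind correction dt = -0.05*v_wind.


dt = -0.05 * v_wind = -0.05 * 2.13 = -0.1065 s
t_corrected = t_still + dt = 11.64 + (-0.1065)
t_corrected = 11.5335 s

11.5335 s


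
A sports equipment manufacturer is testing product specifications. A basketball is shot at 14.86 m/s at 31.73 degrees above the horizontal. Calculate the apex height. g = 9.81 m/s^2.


H = (v*sin(theta))^2 / (2*g)
vy = v*sin(theta) = 14.86 * sin(31.73 deg) = 7.8151 m/s
H = vy^2 / (2*g) = 61.0762 / (2*9.81)
H = 61.0762 / 19.62 = 3.113 m

3.113 m


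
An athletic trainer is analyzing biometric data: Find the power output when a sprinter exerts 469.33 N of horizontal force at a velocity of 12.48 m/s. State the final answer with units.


P = F * v
P = 469.33 * 12.48
P = 5857.2384 W

5857.2384 W


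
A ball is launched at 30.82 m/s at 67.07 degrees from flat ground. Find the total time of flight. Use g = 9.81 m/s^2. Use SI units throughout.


T = 2*v*sin(theta)/g
sin(theta) = sin(67.07 deg) = 0.921
T = 2*30.82*0.921 / 9.81
T = 56.7693 / 9.81 = 5.7869 s

5.7869 s


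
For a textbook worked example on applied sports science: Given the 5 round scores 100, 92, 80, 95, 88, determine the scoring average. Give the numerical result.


Average = sum / n
Sum = 455
Average = 455 / 5 = 91

91


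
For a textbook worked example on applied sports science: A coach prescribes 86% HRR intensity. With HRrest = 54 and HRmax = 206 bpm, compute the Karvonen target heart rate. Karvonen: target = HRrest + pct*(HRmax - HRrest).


Target = HRrest + pct*(HRmax - HRrest)
Heart rate reserve = HRmax - HRrest = 206 - 54 = 152 bpm
Fraction = 86% = 0.86
Target = 54 + 0.86 * 152
Target = 54 + 130.72 = 184.72 bpm

184.72 bpm


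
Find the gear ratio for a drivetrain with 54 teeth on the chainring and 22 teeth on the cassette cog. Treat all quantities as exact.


GR = front_teeth / rear_teeth
GR = 54 / 22
GR = 2.4545

2.4545


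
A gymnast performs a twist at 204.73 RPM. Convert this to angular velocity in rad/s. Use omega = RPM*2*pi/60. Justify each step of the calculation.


omega = RPM * 2 * pi / 60
omega = 204.73 * 2 * 3.14159 / 60
omega = 1286.3565 / 60 = 21.4393 rad/s

21.4393 rad/s


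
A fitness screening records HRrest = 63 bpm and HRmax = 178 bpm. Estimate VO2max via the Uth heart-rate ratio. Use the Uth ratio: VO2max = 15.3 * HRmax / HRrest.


VO2max = 15.3 * HRmax / HRrest
VO2max = 15.3 * 178 / 63
VO2max = 2723.4 / 63 = 43.2286 mL/kg/min

43.2286 mL/kg/min


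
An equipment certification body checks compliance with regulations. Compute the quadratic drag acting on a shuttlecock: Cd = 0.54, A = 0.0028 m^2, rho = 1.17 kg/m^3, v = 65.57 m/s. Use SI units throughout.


Fd = 0.5 * Cd * rho * A * v^2
Fd = 0.5 * 0.54 * 1.17 * 0.0028 * 65.57^2
v^2 = 4299.4249
Fd = 0.5 * 0.54 * 1.17 * 0.0028 * 4299.4249 = 3.8029 N

3.8029 N


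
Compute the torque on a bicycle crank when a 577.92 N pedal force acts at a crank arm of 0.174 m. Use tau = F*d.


tau = F * d
tau = 577.92 * 0.174
tau = 100.5581 N*m

100.5581 N*m


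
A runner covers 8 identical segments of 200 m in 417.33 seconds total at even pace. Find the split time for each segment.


Split time = total_time / n_laps = 417.33 / 8
Split time = 52.1662 s per lap

52.1662 s


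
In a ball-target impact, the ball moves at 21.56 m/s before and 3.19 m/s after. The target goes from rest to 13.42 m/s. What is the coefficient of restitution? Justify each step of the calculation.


e = (v2_after - v1_after) / (v1_before - v2_before)
Numerator = 13.42 - 3.19 = 10.23
Denominator = 21.56 - 0 = 21.56
e = 10.23 / 21.56 = 0.4745

0.4745


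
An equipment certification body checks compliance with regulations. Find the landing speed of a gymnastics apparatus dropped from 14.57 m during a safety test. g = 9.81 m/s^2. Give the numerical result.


v = sqrt(2 * g * h)
v = sqrt(2 * 9.81 * 14.57)
v = sqrt(285.8634) = 16.9075 m/s

16.9075 m/s


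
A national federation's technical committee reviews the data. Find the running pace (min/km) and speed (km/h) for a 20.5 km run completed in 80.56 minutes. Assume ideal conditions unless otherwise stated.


Pace = time / distance = 80.56 min / 20.5 km = 3.9298 min/km
Speed = distance / time_in_hours = 20.5 / 1.3427 hr
Speed = 15.2681 km/h

3.9298 min/km, 15.2681 km/h


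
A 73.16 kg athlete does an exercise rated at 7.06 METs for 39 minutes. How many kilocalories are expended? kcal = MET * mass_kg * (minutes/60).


kcal = MET * mass * time_hr
Convert time: 39 min = 0.65 hr
kcal = 7.06 * 73.16 * 0.65
kcal = 335.7312 kcal

335.7312 kcal


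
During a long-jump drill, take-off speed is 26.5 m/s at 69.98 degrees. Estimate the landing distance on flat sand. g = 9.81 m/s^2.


R = v^2 * sin(2*theta) / g
Convert angle to radians: theta = 69.98 deg = 1.2214 rad
sin(2*theta) = sin(2.4428) = 0.6433
R = 26.5^2 * 0.6433 / 9.81
R = 702.25 * 0.6433 / 9.81 = 46.0523 m

46.0523 m


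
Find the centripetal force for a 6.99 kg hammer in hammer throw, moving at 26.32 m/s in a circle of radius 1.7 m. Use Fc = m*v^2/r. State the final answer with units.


Fc = m * v^2 / r
v^2 = 26.32^2 = 692.7424
Fc = 6.99 * 692.7424 / 1.7
Fc = 4842.2694 / 1.7 = 2848.3938 N

2848.3938 N


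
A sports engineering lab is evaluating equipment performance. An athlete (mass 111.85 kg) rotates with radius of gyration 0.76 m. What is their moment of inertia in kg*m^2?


I = m * k^2
I = 111.85 * 0.76^2
I = 111.85 * 0.5776 = 64.6046 kg*m^2

64.6046 kg*m^2


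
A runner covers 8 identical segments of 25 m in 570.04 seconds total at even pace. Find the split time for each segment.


Split time = total_time / n_laps = 570.04 / 8
Split time = 71.255 s per lap

71.255 s


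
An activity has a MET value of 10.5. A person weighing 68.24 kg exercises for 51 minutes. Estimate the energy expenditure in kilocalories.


kcal = MET * mass * time_hr
Convert time: 51 min = 0.85 hr
kcal = 10.5 * 68.24 * 0.85
kcal = 609.042 kcal

609.042 kcal


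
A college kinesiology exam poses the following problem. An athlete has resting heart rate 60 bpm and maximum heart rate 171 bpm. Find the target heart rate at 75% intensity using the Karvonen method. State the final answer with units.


Target = HRrest + pct*(HRmax - HRrest)
Heart rate reserve = HRmax - HRrest = 171 - 60 = 111 bpm
Fraction = 75% = 0.75
Target = 60 + 0.75 * 111
Target = 60 + 83.25 = 143.25 bpm

143.25 bpm


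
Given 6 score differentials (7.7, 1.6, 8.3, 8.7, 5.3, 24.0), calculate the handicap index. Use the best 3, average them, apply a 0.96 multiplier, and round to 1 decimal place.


All differentials: 7.7, 1.6, 8.3, 8.7, 5.3, 24.0
Sorted: 1.6, 5.3, 7.7, 8.3, 8.7, 24.0
Best 3: 1.6, 5.3, 7.7
Average of best = 14.6 / 3 = 4.8667
Raw index = 4.8667 * 0.96 = 4.672
Handicap index = round(4.672, 1) = 4.7

4.7


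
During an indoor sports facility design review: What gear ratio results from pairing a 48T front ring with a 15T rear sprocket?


GR = front_teeth / rear_teeth
GR = 48 / 15
GR = 3.2

3.2


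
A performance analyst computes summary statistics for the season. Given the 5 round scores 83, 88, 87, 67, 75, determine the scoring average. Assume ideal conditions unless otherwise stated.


Average = sum / n
Sum = 400
Average = 400 / 5 = 80

80


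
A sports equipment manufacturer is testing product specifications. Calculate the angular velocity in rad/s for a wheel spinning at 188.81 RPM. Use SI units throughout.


omega = RPM * 2 * pi / 60
omega = 188.81 * 2 * 3.14159 / 60
omega = 1186.3282 / 60 = 19.7721 rad/s

19.7721 rad/s


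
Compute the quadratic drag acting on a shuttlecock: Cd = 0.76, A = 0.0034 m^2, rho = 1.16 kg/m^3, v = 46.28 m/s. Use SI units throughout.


Fd = 0.5 * Cd * rho * A * v^2
Fd = 0.5 * 0.76 * 1.16 * 0.0034 * 46.28^2
v^2 = 2141.8384
Fd = 0.5 * 0.76 * 1.16 * 0.0034 * 2141.8384 = 3.21 N

3.21 N


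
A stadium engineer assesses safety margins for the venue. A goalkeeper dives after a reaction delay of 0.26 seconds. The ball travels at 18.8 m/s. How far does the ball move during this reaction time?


d = v * t
d = 18.8 * 0.26
d = 4.888 m

4.888 m


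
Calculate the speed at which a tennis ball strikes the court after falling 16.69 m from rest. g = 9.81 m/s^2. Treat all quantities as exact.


v = sqrt(2 * g * h)
v = sqrt(2 * 9.81 * 16.69)
v = sqrt(327.4578) = 18.0958 m/s

18.0958 m/s


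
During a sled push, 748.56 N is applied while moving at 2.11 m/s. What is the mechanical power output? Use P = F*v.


P = F * v
P = 748.56 * 2.11
P = 1579.4616 W

1579.4616 W


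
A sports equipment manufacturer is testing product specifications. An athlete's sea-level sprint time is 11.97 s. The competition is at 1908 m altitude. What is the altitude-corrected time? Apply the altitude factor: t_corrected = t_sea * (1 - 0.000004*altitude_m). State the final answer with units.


Correction factor = 1 - 0.000004 * 1908 = 0.992368
t_corrected = t_sea * factor = 11.97 * 0.992368
t_corrected = 11.8786 s

11.8786 s


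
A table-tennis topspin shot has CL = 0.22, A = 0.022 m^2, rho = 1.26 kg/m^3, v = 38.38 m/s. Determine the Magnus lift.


FM = 0.5 * CL * rho * A * v^2
FM = 0.5 * 0.22 * 1.26 * 0.022 * 38.38^2
v^2 = 1473.0244
FM = 0.5 * 0.22 * 1.26 * 0.022 * 1473.0244 = 4.4915 N

4.4915 N


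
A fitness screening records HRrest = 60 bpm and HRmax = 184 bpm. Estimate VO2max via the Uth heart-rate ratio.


VO2max = 15.3 * HRmax / HRrest
VO2max = 15.3 * 184 / 60
VO2max = 2815.2 / 60 = 46.92 mL/kg/min

46.92 mL/kg/min


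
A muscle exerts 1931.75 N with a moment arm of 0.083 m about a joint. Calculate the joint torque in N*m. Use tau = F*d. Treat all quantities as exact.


tau = F * d
tau = 1931.75 * 0.083
tau = 160.3353 N*m

160.3353 N*m


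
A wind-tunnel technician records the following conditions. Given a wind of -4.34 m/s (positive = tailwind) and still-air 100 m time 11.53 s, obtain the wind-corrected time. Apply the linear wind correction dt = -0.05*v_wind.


dt = -0.05 * v_wind = -0.05 * -4.34 = 0.217 s
t_corrected = t_still + dt = 11.53 + (0.217)
t_corrected = 11.747 s

11.747 s


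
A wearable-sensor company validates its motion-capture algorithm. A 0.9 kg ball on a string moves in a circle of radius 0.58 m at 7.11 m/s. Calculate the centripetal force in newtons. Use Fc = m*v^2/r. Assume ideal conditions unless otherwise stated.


Fc = m * v^2 / r
v^2 = 7.11^2 = 50.5521
Fc = 0.9 * 50.5521 / 0.58
Fc = 45.4969 / 0.58 = 78.4429 N

78.4429 N


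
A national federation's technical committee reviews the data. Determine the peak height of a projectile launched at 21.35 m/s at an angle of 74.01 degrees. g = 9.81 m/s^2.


H = (v*sin(theta))^2 / (2*g)
vy = v*sin(theta) = 21.35 * sin(74.01 deg) = 20.524 m/s
H = vy^2 / (2*g) = 421.2331 / (2*9.81)
H = 421.2331 / 19.62 = 21.4696 m

21.4696 m


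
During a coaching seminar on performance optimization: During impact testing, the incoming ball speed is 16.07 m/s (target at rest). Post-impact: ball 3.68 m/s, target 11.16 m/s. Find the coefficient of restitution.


e = (v2_after - v1_after) / (v1_before - v2_before)
Numerator = 11.16 - 3.68 = 7.48
Denominator = 16.07 - 0 = 16.07
e = 7.48 / 16.07 = 0.4655

0.4655


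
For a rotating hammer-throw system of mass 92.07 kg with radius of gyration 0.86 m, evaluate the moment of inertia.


I = m * k^2
I = 92.07 * 0.86^2
I = 92.07 * 0.7396 = 68.095 kg*m^2

68.095 kg*m^2


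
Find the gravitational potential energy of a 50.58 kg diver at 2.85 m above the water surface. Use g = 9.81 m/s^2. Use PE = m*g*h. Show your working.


PE = m * g * h
PE = 50.58 * 9.81 * 2.85
PE = 496.1898 * 2.85 = 1414.1409 J

1414.1409 J


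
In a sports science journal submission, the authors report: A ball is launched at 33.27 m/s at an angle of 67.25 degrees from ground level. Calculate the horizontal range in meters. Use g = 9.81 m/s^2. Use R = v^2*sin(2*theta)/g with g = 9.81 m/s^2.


R = v^2 * sin(2*theta) / g
Convert angle to radians: theta = 67.25 deg = 1.1737 rad
sin(2*theta) = sin(2.3475) = 0.7133
R = 33.27^2 * 0.7133 / 9.81
R = 1106.8929 * 0.7133 / 9.81 = 80.4783 m

80.4783 m


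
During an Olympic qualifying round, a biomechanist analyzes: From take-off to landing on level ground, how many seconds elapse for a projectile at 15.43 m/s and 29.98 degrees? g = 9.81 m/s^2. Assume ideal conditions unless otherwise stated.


T = 2*v*sin(theta)/g
sin(theta) = sin(29.98 deg) = 0.4997
T = 2*15.43*0.4997 / 9.81
T = 15.4207 / 9.81 = 1.5719 s

1.5719 s


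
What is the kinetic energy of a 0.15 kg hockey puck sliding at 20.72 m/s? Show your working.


KE = 0.5 * m * v^2
KE = 0.5 * 0.15 * 20.72^2
KE = 0.5 * 0.15 * 429.3184 = 32.1989 J

32.1989 J


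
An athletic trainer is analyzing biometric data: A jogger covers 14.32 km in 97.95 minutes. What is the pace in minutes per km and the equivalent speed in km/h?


Pace = time / distance = 97.95 min / 14.32 km = 6.8401 min/km
Speed = distance / time_in_hours = 14.32 / 1.6325 hr
Speed = 8.7718 km/h

6.8401 min/km, 8.7718 km/h


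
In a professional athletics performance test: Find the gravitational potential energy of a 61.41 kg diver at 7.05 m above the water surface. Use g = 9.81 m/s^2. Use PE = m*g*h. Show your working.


PE = m * g * h
PE = 61.41 * 9.81 * 7.05
PE = 602.4321 * 7.05 = 4247.1463 J

4247.1463 J


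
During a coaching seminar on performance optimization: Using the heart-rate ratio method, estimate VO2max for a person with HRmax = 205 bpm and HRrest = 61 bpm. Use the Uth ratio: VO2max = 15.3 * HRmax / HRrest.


VO2max = 15.3 * HRmax / HRrest
VO2max = 15.3 * 205 / 61
VO2max = 3136.5 / 61 = 51.418 mL/kg/min

51.418 mL/kg/min


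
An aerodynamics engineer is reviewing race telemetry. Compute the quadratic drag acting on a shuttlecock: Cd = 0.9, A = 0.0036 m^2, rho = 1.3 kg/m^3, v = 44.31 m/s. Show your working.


Fd = 0.5 * Cd * rho * A * v^2
Fd = 0.5 * 0.9 * 1.3 * 0.0036 * 44.31^2
v^2 = 1963.3761
Fd = 0.5 * 0.9 * 1.3 * 0.0036 * 1963.3761 = 4.1349 N

4.1349 N
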